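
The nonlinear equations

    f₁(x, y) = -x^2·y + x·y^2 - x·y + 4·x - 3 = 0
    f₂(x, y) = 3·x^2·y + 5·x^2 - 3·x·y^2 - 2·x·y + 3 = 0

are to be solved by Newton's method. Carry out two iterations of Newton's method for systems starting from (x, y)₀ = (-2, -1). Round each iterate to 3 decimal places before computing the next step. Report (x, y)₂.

At (-2, -1): F = (-11.000, 13.000).
Jacobian J = [[-2·x·y + y^2 - y + 4, -x^2 + 2·x·y - x], [6·x·y + 10·x - 3·y^2 - 2·y, 3·x^2 - 6·x·y - 2·x]].
At the point, J = [[2.000, 2.000], [-9.000, 4.000]] (det J = 26.000).
Solving J·Δ = −F gives Δ = (2.692, 2.808).
Then the next iterate is (x, y)₁ = (0.692, 1.808).
Round to (0.692, 1.808) and repeat: F = (-0.08687, -1.29676), J = [[2.95859, 1.33141], [1.00422, -7.45422]].
Δ = (0.101, -0.160), so (x, y)₂ = (0.793, 1.648).

(0.793, 1.648)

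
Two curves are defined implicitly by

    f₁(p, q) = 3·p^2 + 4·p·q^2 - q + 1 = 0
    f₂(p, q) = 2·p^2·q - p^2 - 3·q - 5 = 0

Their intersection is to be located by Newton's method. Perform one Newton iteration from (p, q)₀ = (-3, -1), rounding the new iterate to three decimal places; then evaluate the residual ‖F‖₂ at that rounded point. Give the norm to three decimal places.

9.782

At (-3, -1): F = (17.000, -29.000).
Jacobian J = [[6·p + 4·q^2, 8·p·q - 1], [4·p·q - 2·p, 2·p^2 - 3]].
At the point, J = [[-14.000, 23.000], [18.000, 15.000]] (det J = -624.000).
Solving J·Δ = −F gives Δ = (1.478, 0.160).
Then the next iterate is (p, q)₁ = (-1.522, -0.840).
Re-evaluating at (-1.522, -0.840): F = (4.49376, -8.68818), so ‖F‖₂ = 9.782.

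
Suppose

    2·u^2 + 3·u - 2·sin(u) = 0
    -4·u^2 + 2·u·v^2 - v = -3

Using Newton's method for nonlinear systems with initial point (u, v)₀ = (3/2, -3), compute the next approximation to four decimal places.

At (3/2, -3): F = (7.005010, 24.0000).
Jacobian J = [[4·u - 2·cos(u) + 3, 0], [-8·u + 2·v^2, 4·u·v - 1]].
At the point, J = [[8.858526, 0.0000], [6.0000, -19.0000]] (det J = -168.311986).
Solving J·Δ = −F gives Δ = (-0.7908, 1.0134).
Then the next iterate is (u, v)₁ = (0.7092, -1.9866).

(0.7092, -1.9866)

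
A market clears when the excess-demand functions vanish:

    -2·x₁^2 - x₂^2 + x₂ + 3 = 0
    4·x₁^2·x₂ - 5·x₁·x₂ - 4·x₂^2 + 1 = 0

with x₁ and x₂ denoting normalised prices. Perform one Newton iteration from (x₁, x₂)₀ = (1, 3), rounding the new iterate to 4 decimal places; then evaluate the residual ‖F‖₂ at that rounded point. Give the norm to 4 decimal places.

8.2051

At (1, 3): F = (-5.0000, -38.0000).
Jacobian J = [[-4·x₁, -2·x₂ + 1], [8·x₁·x₂ - 5·x₂, 4·x₁^2 - 5·x₁ - 8·x₂]].
At the point, J = [[-4.0000, -5.0000], [9.0000, -25.0000]] (det J = 145.0000).
Solving J·Δ = −F gives Δ = (0.4483, -1.3586).
Then the next iterate is (x₁, x₂)₁ = (1.4483, 1.6414).
Re-evaluating at (1.4483, 1.6414): F = (-2.247940, -7.891149), so ‖F‖₂ = 8.2051.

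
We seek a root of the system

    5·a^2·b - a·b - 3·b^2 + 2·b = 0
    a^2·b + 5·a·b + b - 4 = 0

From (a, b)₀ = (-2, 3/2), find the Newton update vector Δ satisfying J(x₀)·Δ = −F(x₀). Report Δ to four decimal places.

(-0.1944, -2.3583)

At (-2, 3/2): F = (29.2500, -11.5000).
Jacobian J = [[10·a·b - b, 5·a^2 - a - 6·b + 2], [2·a·b + 5·b, a^2 + 5·a + 1]].
At the point, J = [[-31.5000, 15.0000], [1.5000, -5.0000]] (det J = 135.0000).
Solving J·Δ = −F gives Δ = (-0.1944, -2.3583).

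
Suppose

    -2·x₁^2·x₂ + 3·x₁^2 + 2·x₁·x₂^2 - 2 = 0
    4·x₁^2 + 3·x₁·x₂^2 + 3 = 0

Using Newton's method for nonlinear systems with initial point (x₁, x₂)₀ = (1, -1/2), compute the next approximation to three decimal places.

At (1, -1/2): F = (2.500, 7.750).
Jacobian J = [[-4·x₁·x₂ + 6·x₁ + 2·x₂^2, -2·x₁^2 + 4·x₁·x₂], [8·x₁ + 3·x₂^2, 6·x₁·x₂]].
At the point, J = [[8.500, -4.000], [8.750, -3.000]] (det J = 9.500).
Solving J·Δ = −F gives Δ = (-2.474, -4.632).
Then the next iterate is (x₁, x₂)₁ = (-1.474, -5.132).

(-1.474, -5.132)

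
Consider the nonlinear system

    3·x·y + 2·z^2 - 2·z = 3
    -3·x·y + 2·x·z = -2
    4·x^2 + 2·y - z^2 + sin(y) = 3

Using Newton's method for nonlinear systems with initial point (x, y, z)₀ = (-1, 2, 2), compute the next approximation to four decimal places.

(-1.2346, 0.8333, 2.4846)

At (-1, 2, 2): F = (-5.0000, 4.0000, 1.909297).
Jacobian J = [[3·y, 3·x, 4·z - 2], [-3·y + 2·z, -3·x, 2·x], [8·x, cos(y) + 2, -2·z]].
At the point, J = [[6.0000, -3.0000, 6.0000], [-2.0000, 3.0000, -2.0000], [-8.0000, 1.583853, -4.0000]] (det J = 48.0000).
Solving J·Δ = −F gives Δ = (-0.2346, -1.1667, 0.4846).
Then the next iterate is (x, y, z)₁ = (-1.2346, 0.8333, 2.4846).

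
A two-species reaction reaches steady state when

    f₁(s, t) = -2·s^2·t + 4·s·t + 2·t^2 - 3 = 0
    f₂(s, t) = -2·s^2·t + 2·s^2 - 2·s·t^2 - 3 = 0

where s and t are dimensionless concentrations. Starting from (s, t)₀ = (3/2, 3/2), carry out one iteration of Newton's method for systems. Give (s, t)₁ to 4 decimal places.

At (3/2, 3/2): F = (3.7500, -12.0000).
Jacobian J = [[-4·s·t + 4·t, -2·s^2 + 4·s + 4·t], [-4·s·t + 4·s - 2·t^2, -2·s^2 - 4·s·t]].
At the point, J = [[-3.0000, 7.5000], [-7.5000, -13.5000]] (det J = 96.7500).
Solving J·Δ = −F gives Δ = (-0.4070, -0.6628).
Then the next iterate is (s, t)₁ = (1.0930, 0.8372).

(1.0930, 0.8372)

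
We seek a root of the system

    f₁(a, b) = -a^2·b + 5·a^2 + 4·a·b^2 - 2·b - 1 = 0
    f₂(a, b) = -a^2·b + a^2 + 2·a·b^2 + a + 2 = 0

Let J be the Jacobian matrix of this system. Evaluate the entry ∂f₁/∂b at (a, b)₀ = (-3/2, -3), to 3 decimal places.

31.750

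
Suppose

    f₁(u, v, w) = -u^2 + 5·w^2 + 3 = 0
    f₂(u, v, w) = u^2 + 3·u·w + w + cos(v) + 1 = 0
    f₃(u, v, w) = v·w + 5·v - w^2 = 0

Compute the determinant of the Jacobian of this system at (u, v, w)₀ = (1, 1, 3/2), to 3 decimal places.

J = [[-2·u, 0, 10·w], [2·u + 3·w, -sin(v), 3·u + 1], [0, w + 5, v - 2·w]].
At the point, J = [[-2.000, 0.000, 15.000], [6.500, -0.84147, 4.000], [0.000, 6.500, -2.000]].
det J = 682.384.

682.384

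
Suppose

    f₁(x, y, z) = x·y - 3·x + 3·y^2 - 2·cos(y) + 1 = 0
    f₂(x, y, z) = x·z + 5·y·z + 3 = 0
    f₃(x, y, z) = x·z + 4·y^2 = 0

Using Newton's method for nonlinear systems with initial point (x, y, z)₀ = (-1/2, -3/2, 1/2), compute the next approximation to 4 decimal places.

At (-1/2, -3/2, 1/2): F = (9.858526, -1.0000, 8.7500).
Jacobian J = [[y - 3, x + 6·y + 2·sin(y), 0], [z, 5·z, x + 5·y], [z, 8·y, x]].
At the point, J = [[-4.5000, -11.494990, 0.0000], [0.5000, 2.5000, -8.0000], [0.5000, -12.0000, -0.5000]] (det J = 480.731212).
Solving J·Δ = −F gives Δ = (0.3086, 0.7368, 0.1245).
Then the next iterate is (x, y, z)₁ = (-0.1914, -0.7632, 0.6245).

(-0.1914, -0.7632, 0.6245)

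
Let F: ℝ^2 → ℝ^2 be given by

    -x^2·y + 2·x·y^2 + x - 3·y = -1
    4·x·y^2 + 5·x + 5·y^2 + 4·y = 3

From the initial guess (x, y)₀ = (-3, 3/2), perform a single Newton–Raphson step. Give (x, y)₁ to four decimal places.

(-1.4841, 1.1160)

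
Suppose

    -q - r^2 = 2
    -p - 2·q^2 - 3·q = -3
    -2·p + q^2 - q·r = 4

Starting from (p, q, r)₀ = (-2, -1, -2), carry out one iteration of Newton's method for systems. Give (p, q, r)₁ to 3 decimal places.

At (-2, -1, -2): F = (-5.000, 6.000, -1.000).
Jacobian J = [[0, -1, -2·r], [-1, -4·q - 3, 0], [-2, 2·q - r, -q]].
At the point, J = [[0.000, -1.000, 4.000], [-1.000, 1.000, 0.000], [-2.000, 0.000, 1.000]] (det J = 7.000).
Solving J·Δ = −F gives Δ = (-0.714, -6.714, -0.429).
Then the next iterate is (p, q, r)₁ = (-2.714, -7.714, -2.429).

(-2.714, -7.714, -2.429)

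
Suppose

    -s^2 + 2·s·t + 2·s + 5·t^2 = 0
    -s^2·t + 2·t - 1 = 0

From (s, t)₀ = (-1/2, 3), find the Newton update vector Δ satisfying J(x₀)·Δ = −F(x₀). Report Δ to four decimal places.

At (-1/2, 3): F = (40.7500, 4.2500).
Jacobian J = [[-2·s + 2·t + 2, 2·s + 10·t], [-2·s·t, -s^2 + 2]].
At the point, J = [[9.0000, 29.0000], [3.0000, 1.7500]] (det J = -71.2500).
Solving J·Δ = −F gives Δ = (-0.7289, -1.1789).

(-0.7289, -1.1789)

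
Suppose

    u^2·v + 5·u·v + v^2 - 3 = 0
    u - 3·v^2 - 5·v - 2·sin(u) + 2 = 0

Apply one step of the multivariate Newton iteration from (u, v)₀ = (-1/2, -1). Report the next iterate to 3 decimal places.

(2.163, -3.448)

At (-1/2, -1): F = (0.250, 4.45885).
Jacobian J = [[2·u·v + 5·v, u^2 + 5·u + 2·v], [-2·cos(u) + 1, -6·v - 5]].
At the point, J = [[-4.000, -4.250], [-0.75517, 1.000]] (det J = -7.20945).
Solving J·Δ = −F gives Δ = (2.663, -2.448).
Then the next iterate is (u, v)₁ = (2.163, -3.448).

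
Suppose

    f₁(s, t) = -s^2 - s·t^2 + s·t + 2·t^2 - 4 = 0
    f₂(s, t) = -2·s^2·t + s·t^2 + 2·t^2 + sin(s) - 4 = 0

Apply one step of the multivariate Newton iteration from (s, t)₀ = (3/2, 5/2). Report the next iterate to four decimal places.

At (3/2, 5/2): F = (0.6250, 7.622495).
Jacobian J = [[-2·s - t^2 + t, -2·s·t + s + 4·t], [-4·s·t + t^2 + cos(s), -2·s^2 + 2·s·t + 4·t]].
At the point, J = [[-6.7500, 4.0000], [-8.679263, 13.0000]] (det J = -53.032949).
Solving J·Δ = −F gives Δ = (-0.4217, -0.8679).
Then the next iterate is (s, t)₁ = (1.0783, 1.6321).

(1.0783, 1.6321)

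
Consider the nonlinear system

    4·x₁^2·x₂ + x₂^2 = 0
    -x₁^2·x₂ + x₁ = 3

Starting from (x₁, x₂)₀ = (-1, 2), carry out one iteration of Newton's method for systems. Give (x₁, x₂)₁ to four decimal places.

(0.5000, 3.5000)

At (-1, 2): F = (12.0000, -6.0000).
Jacobian J = [[8·x₁·x₂, 4·x₁^2 + 2·x₂], [-2·x₁·x₂ + 1, -x₁^2]].
At the point, J = [[-16.0000, 8.0000], [5.0000, -1.0000]] (det J = -24.0000).
Solving J·Δ = −F gives Δ = (1.5000, 1.5000).
Then the next iterate is (x₁, x₂)₁ = (0.5000, 3.5000).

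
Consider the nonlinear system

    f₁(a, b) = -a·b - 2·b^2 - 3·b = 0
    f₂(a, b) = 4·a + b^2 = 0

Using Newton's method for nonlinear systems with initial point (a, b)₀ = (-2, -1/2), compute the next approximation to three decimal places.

At (-2, -1/2): F = (0.000, -7.750).
Jacobian J = [[-b, -a - 4·b - 3], [4, 2·b]].
At the point, J = [[0.500, 1.000], [4.000, -1.000]] (det J = -4.500).
Solving J·Δ = −F gives Δ = (1.722, -0.861).
Then the next iterate is (a, b)₁ = (-0.278, -1.361).

(-0.278, -1.361)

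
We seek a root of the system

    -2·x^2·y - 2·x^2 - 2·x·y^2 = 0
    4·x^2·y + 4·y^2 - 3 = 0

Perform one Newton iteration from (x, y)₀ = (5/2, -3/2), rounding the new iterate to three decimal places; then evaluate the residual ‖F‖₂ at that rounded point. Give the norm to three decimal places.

At (5/2, -3/2): F = (-5.000, -31.500).
Jacobian J = [[-4·x·y - 4·x - 2·y^2, -2·x^2 - 4·x·y], [8·x·y, 4·x^2 + 8·y]].
At the point, J = [[0.500, 2.500], [-30.000, 13.000]] (det J = 81.500).
Solving J·Δ = −F gives Δ = (-0.169, 2.034).
Then the next iterate is (x, y)₁ = (2.331, 0.534).
Re-evaluating at (2.331, 0.534): F = (-17.99956, 9.74671), so ‖F‖₂ = 20.469.

20.469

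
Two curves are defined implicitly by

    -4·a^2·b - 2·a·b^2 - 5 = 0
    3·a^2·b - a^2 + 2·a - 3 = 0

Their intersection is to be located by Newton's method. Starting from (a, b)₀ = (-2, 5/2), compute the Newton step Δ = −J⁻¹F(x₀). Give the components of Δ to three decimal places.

(0.742, -0.100)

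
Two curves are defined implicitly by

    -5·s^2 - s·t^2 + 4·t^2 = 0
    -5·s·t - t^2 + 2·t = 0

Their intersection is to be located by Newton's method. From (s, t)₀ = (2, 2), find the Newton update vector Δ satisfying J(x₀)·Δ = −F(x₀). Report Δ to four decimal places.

(-0.8261, -0.9783)

At (2, 2): F = (-12.0000, -20.0000).
Jacobian J = [[-10·s - t^2, -2·s·t + 8·t], [-5·t, -5·s - 2·t + 2]].
At the point, J = [[-24.0000, 8.0000], [-10.0000, -12.0000]] (det J = 368.0000).
Solving J·Δ = −F gives Δ = (-0.8261, -0.9783).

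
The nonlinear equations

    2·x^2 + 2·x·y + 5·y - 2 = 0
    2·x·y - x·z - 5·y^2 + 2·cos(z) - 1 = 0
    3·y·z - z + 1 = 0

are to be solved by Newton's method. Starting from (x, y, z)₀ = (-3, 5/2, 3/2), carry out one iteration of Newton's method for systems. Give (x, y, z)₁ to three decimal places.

(-0.905, 1.335, 0.653)

At (-3, 5/2, 3/2): F = (13.500, -42.60853, 10.750).
Jacobian J = [[4·x + 2·y, 2·x + 5, 0], [2·y - z, 2·x - 10·y, -x - 2·sin(z)], [0, 3·z, 3·y - 1]].
At the point, J = [[-7.000, -1.000, 0.000], [3.500, -31.000, 1.00501], [0.000, 4.500, 6.500]] (det J = 1464.90782).
Solving J·Δ = −F gives Δ = (2.095, -1.165, -0.847).
Then the next iterate is (x, y, z)₁ = (-0.905, 1.335, 0.653).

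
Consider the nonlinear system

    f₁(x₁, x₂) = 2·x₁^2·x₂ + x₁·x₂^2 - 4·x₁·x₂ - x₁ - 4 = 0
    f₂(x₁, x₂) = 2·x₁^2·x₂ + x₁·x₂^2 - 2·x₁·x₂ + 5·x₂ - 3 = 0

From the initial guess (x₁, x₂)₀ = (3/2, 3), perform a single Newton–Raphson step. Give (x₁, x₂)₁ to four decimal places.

At (3/2, 3): F = (3.5000, 30.0000).
Jacobian J = [[4·x₁·x₂ + x₂^2 - 4·x₂ - 1, 2·x₁^2 + 2·x₁·x₂ - 4·x₁], [4·x₁·x₂ + x₂^2 - 2·x₂, 2·x₁^2 + 2·x₁·x₂ - 2·x₁ + 5]].
At the point, J = [[14.0000, 7.5000], [21.0000, 15.5000]] (det J = 59.5000).
Solving J·Δ = −F gives Δ = (2.8697, -5.8235).
Then the next iterate is (x₁, x₂)₁ = (4.3697, -2.8235).

(4.3697, -2.8235)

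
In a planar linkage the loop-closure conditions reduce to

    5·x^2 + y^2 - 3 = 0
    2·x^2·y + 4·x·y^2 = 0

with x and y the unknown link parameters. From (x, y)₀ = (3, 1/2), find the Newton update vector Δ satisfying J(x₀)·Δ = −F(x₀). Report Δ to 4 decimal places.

At (3, 1/2): F = (42.2500, 12.0000).
Jacobian J = [[10·x, 2·y], [4·x·y + 4·y^2, 2·x^2 + 8·x·y]].
At the point, J = [[30.0000, 1.0000], [7.0000, 30.0000]] (det J = 893.0000).
Solving J·Δ = −F gives Δ = (-1.4059, -0.0719).

(-1.4059, -0.0719)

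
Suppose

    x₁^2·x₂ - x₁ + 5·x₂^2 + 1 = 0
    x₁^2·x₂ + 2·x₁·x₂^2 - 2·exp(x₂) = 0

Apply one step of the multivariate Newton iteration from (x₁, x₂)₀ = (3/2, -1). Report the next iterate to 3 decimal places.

(2.479, -1.215)

At (3/2, -1): F = (2.250, 0.01424).
Jacobian J = [[2·x₁·x₂ - 1, x₁^2 + 10·x₂], [2·x₁·x₂ + 2·x₂^2, x₁^2 + 4·x₁·x₂ - 2·exp(x₂)]].
At the point, J = [[-4.000, -7.750], [-1.000, -4.48576]] (det J = 10.19304).
Solving J·Δ = −F gives Δ = (0.979, -0.215).
Then the next iterate is (x₁, x₂)₁ = (2.479, -1.215).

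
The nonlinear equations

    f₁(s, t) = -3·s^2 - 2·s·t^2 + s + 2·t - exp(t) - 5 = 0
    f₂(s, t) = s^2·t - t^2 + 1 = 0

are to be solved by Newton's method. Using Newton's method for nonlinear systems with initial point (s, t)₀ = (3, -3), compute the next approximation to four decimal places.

At (3, -3): F = (-89.049787, -35.0000).
Jacobian J = [[-6·s - 2·t^2 + 1, -4·s·t - exp(t) + 2], [2·s·t, s^2 - 2·t]].
At the point, J = [[-35.0000, 37.950213], [-18.0000, 15.0000]] (det J = 158.103833).
Solving J·Δ = −F gives Δ = (0.0474, 2.3902).
Then the next iterate is (s, t)₁ = (3.0474, -0.6098).

(3.0474, -0.6098)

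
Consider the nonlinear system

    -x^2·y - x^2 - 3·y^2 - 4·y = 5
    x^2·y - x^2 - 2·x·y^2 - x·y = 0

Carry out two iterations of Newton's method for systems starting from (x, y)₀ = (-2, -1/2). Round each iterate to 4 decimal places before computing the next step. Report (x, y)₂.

(1.8469, 0.9396)

At (-2, -1/2): F = (-5.7500, -6.0000).
Jacobian J = [[-2·x·y - 2·x, -x^2 - 6·y - 4], [2·x·y - 2·x - 2·y^2 - y, x^2 - 4·x·y - x]].
At the point, J = [[2.0000, -5.0000], [6.0000, 2.0000]] (det J = 34.0000).
Solving J·Δ = −F gives Δ = (1.2206, -0.6618).
Then the next iterate is (x, y)₁ = (-0.7794, -1.1618).
Round to (-0.7794, -1.1618) and repeat: F = (-4.303850, -0.114687), J = [[-0.252214, 2.363336], [1.832055, -2.235163]].
Δ = (2.6263, 2.1014), so (x, y)₂ = (1.8469, 0.9396).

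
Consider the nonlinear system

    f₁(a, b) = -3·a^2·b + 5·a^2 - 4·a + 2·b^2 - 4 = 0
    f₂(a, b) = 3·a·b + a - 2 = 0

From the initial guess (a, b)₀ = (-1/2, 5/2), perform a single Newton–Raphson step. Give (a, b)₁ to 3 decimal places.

At (-1/2, 5/2): F = (9.875, -6.250).
Jacobian J = [[-6·a·b + 10·a - 4, -3·a^2 + 4·b], [3·b + 1, 3·a]].
At the point, J = [[-1.500, 9.250], [8.500, -1.500]] (det J = -76.375).
Solving J·Δ = −F gives Δ = (0.563, -0.976).
Then the next iterate is (a, b)₁ = (0.063, 1.524).

(0.063, 1.524)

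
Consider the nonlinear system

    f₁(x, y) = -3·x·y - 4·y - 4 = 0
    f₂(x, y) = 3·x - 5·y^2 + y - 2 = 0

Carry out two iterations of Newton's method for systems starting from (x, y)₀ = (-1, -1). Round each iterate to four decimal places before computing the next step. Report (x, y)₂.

At (-1, -1): F = (-3.0000, -11.0000).
Jacobian J = [[-3·y, -3·x - 4], [3, -10·y + 1]].
At the point, J = [[3.0000, -1.0000], [3.0000, 11.0000]] (det J = 36.0000).
Solving J·Δ = −F gives Δ = (1.2222, 0.6667).
Then the next iterate is (x, y)₁ = (0.2222, -0.3333).
Round to (0.2222, -0.3333) and repeat: F = (-2.444622, -2.222144), J = [[0.9999, -4.6666], [3.0000, 4.3330]].
Δ = (1.1435, -0.2788), so (x, y)₂ = (1.3657, -0.6121).

(1.3657, -0.6121)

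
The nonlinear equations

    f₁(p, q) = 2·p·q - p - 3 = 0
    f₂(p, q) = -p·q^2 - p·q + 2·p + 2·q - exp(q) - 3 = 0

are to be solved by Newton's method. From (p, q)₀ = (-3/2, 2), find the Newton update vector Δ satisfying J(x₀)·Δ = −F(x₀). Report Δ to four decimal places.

At (-3/2, 2): F = (-7.5000, -0.389056).
Jacobian J = [[2·q - 1, 2·p], [-q^2 - q + 2, -2·p·q - p - exp(q) + 2]].
At the point, J = [[3.0000, -3.0000], [-4.0000, 2.110944]] (det J = -5.667168).
Solving J·Δ = −F gives Δ = (-2.9996, -5.4996).

(-2.9996, -5.4996)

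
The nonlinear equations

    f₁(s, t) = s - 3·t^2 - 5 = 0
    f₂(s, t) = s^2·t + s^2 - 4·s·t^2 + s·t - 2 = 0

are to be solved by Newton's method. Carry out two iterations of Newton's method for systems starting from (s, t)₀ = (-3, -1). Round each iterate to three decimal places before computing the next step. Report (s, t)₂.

(-14.600, -0.057)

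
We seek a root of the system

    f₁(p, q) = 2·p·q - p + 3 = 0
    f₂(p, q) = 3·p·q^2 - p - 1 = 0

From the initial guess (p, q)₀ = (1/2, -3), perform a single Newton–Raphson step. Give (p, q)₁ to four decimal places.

At (1/2, -3): F = (-0.5000, 12.0000).
Jacobian J = [[2·q - 1, 2·p], [3·q^2 - 1, 6·p·q]].
At the point, J = [[-7.0000, 1.0000], [26.0000, -9.0000]] (det J = 37.0000).
Solving J·Δ = −F gives Δ = (0.2027, 1.9189).
Then the next iterate is (p, q)₁ = (0.7027, -1.0811).

(0.7027, -1.0811)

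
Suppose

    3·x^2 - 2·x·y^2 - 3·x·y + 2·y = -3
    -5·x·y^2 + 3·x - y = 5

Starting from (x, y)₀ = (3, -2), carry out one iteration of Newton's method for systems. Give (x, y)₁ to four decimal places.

At (3, -2): F = (20.0000, -54.0000).
Jacobian J = [[6·x - 2·y^2 - 3·y, -4·x·y - 3·x + 2], [-5·y^2 + 3, -10·x·y - 1]].
At the point, J = [[16.0000, 17.0000], [-17.0000, 59.0000]] (det J = 1233.0000).
Solving J·Δ = −F gives Δ = (-1.7015, 0.4250).
Then the next iterate is (x, y)₁ = (1.2985, -1.5750).

(1.2985, -1.5750)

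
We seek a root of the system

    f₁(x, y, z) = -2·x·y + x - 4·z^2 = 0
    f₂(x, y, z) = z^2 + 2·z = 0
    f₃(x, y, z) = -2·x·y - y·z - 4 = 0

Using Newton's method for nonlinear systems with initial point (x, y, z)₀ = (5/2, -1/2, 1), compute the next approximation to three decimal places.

(-4.482, -1.893, 0.250)

At (5/2, -1/2, 1): F = (1.000, 3.000, -1.000).
Jacobian J = [[-2·y + 1, -2·x, -8·z], [0, 0, 2·z + 2], [-2·y, -2·x - z, -y]].
At the point, J = [[2.000, -5.000, -8.000], [0.000, 0.000, 4.000], [1.000, -6.000, 0.500]] (det J = 28.000).
Solving J·Δ = −F gives Δ = (-6.982, -1.393, -0.750).
Then the next iterate is (x, y, z)₁ = (-4.482, -1.893, 0.250).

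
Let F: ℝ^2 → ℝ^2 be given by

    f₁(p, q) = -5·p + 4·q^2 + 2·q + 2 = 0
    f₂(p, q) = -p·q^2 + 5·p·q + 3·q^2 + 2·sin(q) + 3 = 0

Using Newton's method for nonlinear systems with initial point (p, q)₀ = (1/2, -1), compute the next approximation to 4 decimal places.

At (1/2, -1): F = (1.5000, 1.317058).
Jacobian J = [[-5, 8·q + 2], [-q^2 + 5·q, -2·p·q + 5·p + 6·q + 2·cos(q)]].
At the point, J = [[-5.0000, -6.0000], [-6.0000, -1.419395]] (det J = -28.903023).
Solving J·Δ = −F gives Δ = (0.1997, 0.0835).
Then the next iterate is (p, q)₁ = (0.6997, -0.9165).

(0.6997, -0.9165)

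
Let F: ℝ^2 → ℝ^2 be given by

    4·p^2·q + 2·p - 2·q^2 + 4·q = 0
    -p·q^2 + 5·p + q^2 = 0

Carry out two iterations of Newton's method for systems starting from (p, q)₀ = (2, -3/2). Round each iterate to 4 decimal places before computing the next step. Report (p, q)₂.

(1.0280, -1.0895)

At (2, -3/2): F = (-30.5000, 7.7500).
Jacobian J = [[8·p·q + 2, 4·p^2 - 4·q + 4], [-q^2 + 5, -2·p·q + 2·q]].
At the point, J = [[-22.0000, 26.0000], [2.7500, 3.0000]] (det J = -137.5000).
Solving J·Δ = −F gives Δ = (-2.1309, -0.6300).
Then the next iterate is (p, q)₁ = (-0.1309, -2.1300).
Round to (-0.1309, -2.1300) and repeat: F = (-18.001589, 4.476280), J = [[4.230536, 12.588539], [0.4631, -4.817634]].
Δ = (1.1589, 1.0405), so (p, q)₂ = (1.0280, -1.0895).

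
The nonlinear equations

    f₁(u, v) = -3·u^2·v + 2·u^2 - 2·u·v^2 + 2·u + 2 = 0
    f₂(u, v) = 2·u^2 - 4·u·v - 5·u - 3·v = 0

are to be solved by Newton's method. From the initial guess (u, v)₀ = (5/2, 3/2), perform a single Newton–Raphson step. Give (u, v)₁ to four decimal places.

(4.9791, -0.1907)

At (5/2, 3/2): F = (-19.8750, -19.5000).
Jacobian J = [[-6·u·v + 4·u - 2·v^2 + 2, -3·u^2 - 4·u·v], [4·u - 4·v - 5, -4·u - 3]].
At the point, J = [[-15.0000, -33.7500], [-1.0000, -13.0000]] (det J = 161.2500).
Solving J·Δ = −F gives Δ = (2.4791, -1.6907).
Then the next iterate is (u, v)₁ = (4.9791, -0.1907).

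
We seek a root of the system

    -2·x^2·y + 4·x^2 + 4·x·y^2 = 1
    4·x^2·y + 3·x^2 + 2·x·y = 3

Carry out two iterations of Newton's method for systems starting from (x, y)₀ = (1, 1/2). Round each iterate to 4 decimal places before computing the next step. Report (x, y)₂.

(0.6808, 0.1663)

At (1, 1/2): F = (3.0000, 3.0000).
Jacobian J = [[-4·x·y + 8·x + 4·y^2, -2·x^2 + 8·x·y], [8·x·y + 6·x + 2·y, 4·x^2 + 2·x]].
At the point, J = [[7.0000, 2.0000], [11.0000, 6.0000]] (det J = 20.0000).
Solving J·Δ = −F gives Δ = (-0.6000, 0.6000).
Then the next iterate is (x, y)₁ = (0.4000, 1.1000).
Round to (0.4000, 1.1000) and repeat: F = (1.2240, -0.9360), J = [[6.2800, 3.2000], [8.1200, 1.4400]].
Δ = (0.2808, -0.9337), so (x, y)₂ = (0.6808, 0.1663).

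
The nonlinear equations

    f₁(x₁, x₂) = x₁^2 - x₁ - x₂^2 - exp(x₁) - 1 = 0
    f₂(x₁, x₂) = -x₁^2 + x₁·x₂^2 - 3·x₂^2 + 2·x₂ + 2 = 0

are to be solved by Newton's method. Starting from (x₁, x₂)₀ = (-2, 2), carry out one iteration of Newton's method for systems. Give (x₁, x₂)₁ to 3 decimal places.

(-1.296, 1.313)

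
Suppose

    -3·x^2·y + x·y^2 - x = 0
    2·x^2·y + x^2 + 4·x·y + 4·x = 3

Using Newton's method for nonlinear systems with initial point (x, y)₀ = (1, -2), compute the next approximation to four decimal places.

(1.8000, 1.0000)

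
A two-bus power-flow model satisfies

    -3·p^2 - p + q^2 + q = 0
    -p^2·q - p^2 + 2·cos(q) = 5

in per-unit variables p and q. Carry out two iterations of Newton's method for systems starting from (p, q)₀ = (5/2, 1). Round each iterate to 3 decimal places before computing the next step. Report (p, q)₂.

(0.387, -0.428)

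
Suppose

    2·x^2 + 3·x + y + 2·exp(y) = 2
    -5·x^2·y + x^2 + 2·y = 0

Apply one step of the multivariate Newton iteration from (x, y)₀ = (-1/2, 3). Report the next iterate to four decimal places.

At (-1/2, 3): F = (40.171074, 2.5000).
Jacobian J = [[4·x + 3, 2·exp(y) + 1], [-10·x·y + 2·x, -5·x^2 + 2]].
At the point, J = [[1.0000, 41.171074], [14.0000, 0.7500]] (det J = -575.645034).
Solving J·Δ = −F gives Δ = (-0.1265, -0.9726).
Then the next iterate is (x, y)₁ = (-0.6265, 2.0274).

(-0.6265, 2.0274)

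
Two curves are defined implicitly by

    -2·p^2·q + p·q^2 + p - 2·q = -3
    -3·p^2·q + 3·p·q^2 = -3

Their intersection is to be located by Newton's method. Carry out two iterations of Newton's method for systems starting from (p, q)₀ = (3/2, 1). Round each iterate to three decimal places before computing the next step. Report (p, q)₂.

(1.588, 0.794)

At (3/2, 1): F = (-0.500, 0.750).
Jacobian J = [[-4·p·q + q^2 + 1, -2·p^2 + 2·p·q - 2], [-6·p·q + 3·q^2, -3·p^2 + 6·p·q]].
At the point, J = [[-4.000, -3.500], [-6.000, 2.250]] (det J = -30.000).
Solving J·Δ = −F gives Δ = (0.050, -0.200).
Then the next iterate is (p, q)₁ = (1.550, 0.800).
Round to (1.550, 0.800) and repeat: F = (0.098, 0.210), J = [[-3.320, -4.325], [-5.520, 0.23250]].
Δ = (0.038, -0.006), so (p, q)₂ = (1.588, 0.794).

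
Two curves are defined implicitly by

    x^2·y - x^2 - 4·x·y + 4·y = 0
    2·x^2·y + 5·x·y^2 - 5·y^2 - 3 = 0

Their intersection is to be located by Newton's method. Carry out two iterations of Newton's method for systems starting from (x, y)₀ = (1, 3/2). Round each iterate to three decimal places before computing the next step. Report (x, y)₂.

(1.048, 1.210)

At (1, 3/2): F = (0.500, 0.000).
Jacobian J = [[2·x·y - 2·x - 4·y, x^2 - 4·x + 4], [4·x·y + 5·y^2, 2·x^2 + 10·x·y - 10·y]].
At the point, J = [[-5.000, 1.000], [17.250, 2.000]] (det J = -27.250).
Solving J·Δ = −F gives Δ = (0.037, -0.317).
Then the next iterate is (x, y)₁ = (1.037, 1.183).
Round to (1.037, 1.183) and repeat: F = (0.02171, -0.19677), J = [[-4.35246, 0.92737], [11.90453, 2.58845]].
Δ = (0.011, 0.027), so (x, y)₂ = (1.048, 1.210).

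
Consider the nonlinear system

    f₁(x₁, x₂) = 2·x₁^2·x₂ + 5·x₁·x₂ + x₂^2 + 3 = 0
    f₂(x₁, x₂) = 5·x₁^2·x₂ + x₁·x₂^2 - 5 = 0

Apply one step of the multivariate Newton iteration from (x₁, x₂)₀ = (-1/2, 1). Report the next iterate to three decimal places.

(-1.167, 7.333)

At (-1/2, 1): F = (2.000, -4.250).
Jacobian J = [[4·x₁·x₂ + 5·x₂, 2·x₁^2 + 5·x₁ + 2·x₂], [10·x₁·x₂ + x₂^2, 5·x₁^2 + 2·x₁·x₂]].
At the point, J = [[3.000, 0.000], [-4.000, 0.250]] (det J = 0.750).
Solving J·Δ = −F gives Δ = (-0.667, 6.333).
Then the next iterate is (x₁, x₂)₁ = (-1.167, 7.333).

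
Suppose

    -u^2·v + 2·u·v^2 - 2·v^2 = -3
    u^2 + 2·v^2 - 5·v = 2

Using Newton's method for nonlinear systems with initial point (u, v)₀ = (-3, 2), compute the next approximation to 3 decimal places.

At (-3, 2): F = (-47.000, 5.000).
Jacobian J = [[-2·u·v + 2·v^2, -u^2 + 4·u·v - 4·v], [2·u, 4·v - 5]].
At the point, J = [[20.000, -41.000], [-6.000, 3.000]] (det J = -186.000).
Solving J·Δ = −F gives Δ = (0.344, -0.978).
Then the next iterate is (u, v)₁ = (-2.656, 1.022).

(-2.656, 1.022)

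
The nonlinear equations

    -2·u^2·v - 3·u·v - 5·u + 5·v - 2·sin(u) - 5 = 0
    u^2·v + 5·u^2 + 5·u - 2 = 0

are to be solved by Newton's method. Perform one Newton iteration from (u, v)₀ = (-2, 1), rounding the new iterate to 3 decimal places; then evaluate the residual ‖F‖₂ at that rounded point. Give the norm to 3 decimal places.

1.133

At (-2, 1): F = (9.81859, 12.000).
Jacobian J = [[-4·u·v - 3·v - 2·cos(u) - 5, -2·u^2 - 3·u + 5], [2·u·v + 10·u + 5, u^2]].
At the point, J = [[0.83229, 3.000], [-19.000, 4.000]] (det J = 60.32917).
Solving J·Δ = −F gives Δ = (-0.054, -3.258).
Then the next iterate is (u, v)₁ = (-2.054, -2.258).
Re-evaluating at (-2.054, -2.258): F = (0.88985, -0.70173), so ‖F‖₂ = 1.133.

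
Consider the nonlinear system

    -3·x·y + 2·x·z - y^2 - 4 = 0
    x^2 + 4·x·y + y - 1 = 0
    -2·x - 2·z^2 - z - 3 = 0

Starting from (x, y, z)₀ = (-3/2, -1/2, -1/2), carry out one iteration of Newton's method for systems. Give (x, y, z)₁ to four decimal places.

At (-3/2, -1/2, -1/2): F = (-5.0000, 3.7500, 0.0000).
Jacobian J = [[-3·y + 2·z, -3·x - 2·y, 2·x], [2·x + 4·y, 4·x + 1, 0], [-2, 0, -4·z - 1]].
At the point, J = [[0.5000, 5.5000, -3.0000], [-5.0000, -5.0000, 0.0000], [-2.0000, 0.0000, 1.0000]] (det J = 55.0000).
Solving J·Δ = −F gives Δ = (-0.0795, 0.8295, -0.1591).
Then the next iterate is (x, y, z)₁ = (-1.5795, 0.3295, -0.6591).

(-1.5795, 0.3295, -0.6591)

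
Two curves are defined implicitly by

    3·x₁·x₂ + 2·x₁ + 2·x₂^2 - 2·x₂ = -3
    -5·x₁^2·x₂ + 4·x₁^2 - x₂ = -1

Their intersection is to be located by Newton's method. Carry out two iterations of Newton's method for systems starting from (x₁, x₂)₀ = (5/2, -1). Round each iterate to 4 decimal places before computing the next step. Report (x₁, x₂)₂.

(-3.1203, -3.5266)

At (5/2, -1): F = (4.5000, 58.2500).
Jacobian J = [[3·x₂ + 2, 3·x₁ + 4·x₂ - 2], [-10·x₁·x₂ + 8·x₁, -5·x₁^2 - 1]].
At the point, J = [[-1.0000, 1.5000], [45.0000, -32.2500]] (det J = -35.2500).
Solving J·Δ = −F gives Δ = (-6.5957, -7.3972).
Then the next iterate is (x₁, x₂)₁ = (-4.0957, -8.3972).
Round to (-4.0957, -8.3972) and repeat: F = (255.806172, 780.801244), J = [[-23.1916, -47.8759], [-376.689720, -84.873792]].
Δ = (0.9754, 4.8706), so (x₁, x₂)₂ = (-3.1203, -3.5266).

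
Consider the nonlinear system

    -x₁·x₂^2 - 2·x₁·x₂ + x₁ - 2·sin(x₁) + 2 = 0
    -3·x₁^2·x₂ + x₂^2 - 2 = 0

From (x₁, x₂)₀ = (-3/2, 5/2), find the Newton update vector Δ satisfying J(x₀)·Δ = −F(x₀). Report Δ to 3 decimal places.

At (-3/2, 5/2): F = (19.36999, -12.625).
Jacobian J = [[-x₂^2 - 2·x₂ - 2·cos(x₁) + 1, -2·x₁·x₂ - 2·x₁], [-6·x₁·x₂, -3·x₁^2 + 2·x₂]].
At the point, J = [[-10.39147, 10.500], [22.500, -1.750]] (det J = -218.06492).
Solving J·Δ = −F gives Δ = (0.452, -1.397).

(0.452, -1.397)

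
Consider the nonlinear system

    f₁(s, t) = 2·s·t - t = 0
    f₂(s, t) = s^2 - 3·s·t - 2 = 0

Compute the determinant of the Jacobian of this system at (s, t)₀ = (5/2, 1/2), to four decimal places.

-21.5000

J = [[2·t, 2·s - 1], [2·s - 3·t, -3·s]].
At the point, J = [[1.0000, 4.0000], [3.5000, -7.5000]].
det J = -21.5000.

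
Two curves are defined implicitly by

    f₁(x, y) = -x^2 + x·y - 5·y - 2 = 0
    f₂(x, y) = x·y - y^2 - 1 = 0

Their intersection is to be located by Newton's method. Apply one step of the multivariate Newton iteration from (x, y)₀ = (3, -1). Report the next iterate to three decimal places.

(1.514, -0.297)

At (3, -1): F = (-9.000, -5.000).
Jacobian J = [[-2·x + y, x - 5], [y, x - 2·y]].
At the point, J = [[-7.000, -2.000], [-1.000, 5.000]] (det J = -37.000).
Solving J·Δ = −F gives Δ = (-1.486, 0.703).
Then the next iterate is (x, y)₁ = (1.514, -0.297).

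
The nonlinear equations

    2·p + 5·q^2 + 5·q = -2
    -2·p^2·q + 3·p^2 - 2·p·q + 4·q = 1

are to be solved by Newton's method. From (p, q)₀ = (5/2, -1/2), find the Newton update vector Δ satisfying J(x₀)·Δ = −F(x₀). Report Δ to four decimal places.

At (5/2, -1/2): F = (5.7500, 24.5000).
Jacobian J = [[2, 10·q + 5], [-4·p·q + 6·p - 2·q, -2·p^2 - 2·p + 4]].
At the point, J = [[2.0000, 0.0000], [21.0000, -13.5000]] (det J = -27.0000).
Solving J·Δ = −F gives Δ = (-2.8750, -2.6574).

(-2.8750, -2.6574)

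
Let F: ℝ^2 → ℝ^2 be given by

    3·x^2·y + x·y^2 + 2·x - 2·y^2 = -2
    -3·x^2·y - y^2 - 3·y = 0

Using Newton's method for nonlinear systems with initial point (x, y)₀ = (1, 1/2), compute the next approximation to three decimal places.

(0.016, 0.457)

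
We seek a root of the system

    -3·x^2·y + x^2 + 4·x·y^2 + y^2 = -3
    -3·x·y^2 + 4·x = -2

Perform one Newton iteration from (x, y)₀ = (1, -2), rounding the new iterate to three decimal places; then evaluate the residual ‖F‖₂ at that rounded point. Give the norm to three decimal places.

6.201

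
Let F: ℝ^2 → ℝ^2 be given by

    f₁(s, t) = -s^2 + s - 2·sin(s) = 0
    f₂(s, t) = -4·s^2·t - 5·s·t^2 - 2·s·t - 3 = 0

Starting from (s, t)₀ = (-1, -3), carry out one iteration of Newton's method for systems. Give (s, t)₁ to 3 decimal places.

At (-1, -3): F = (-0.31706, 48.000).
Jacobian J = [[-2·s - 2·cos(s) + 1, 0], [-8·s·t - 5·t^2 - 2·t, -4·s^2 - 10·s·t - 2·s]].
At the point, J = [[1.91940, 0.000], [-63.000, -32.000]] (det J = -61.42065).
Solving J·Δ = −F gives Δ = (0.165, 1.175).
Then the next iterate is (s, t)₁ = (-0.835, -1.825).

(-0.835, -1.825)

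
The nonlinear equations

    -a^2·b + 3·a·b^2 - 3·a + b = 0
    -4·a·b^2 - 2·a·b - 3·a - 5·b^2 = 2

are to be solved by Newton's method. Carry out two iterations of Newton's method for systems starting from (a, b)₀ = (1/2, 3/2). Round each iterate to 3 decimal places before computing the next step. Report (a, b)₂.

(-0.857, 1.198)

At (1/2, 3/2): F = (3.000, -20.750).
Jacobian J = [[-2·a·b + 3·b^2 - 3, -a^2 + 6·a·b + 1], [-4·b^2 - 2·b - 3, -8·a·b - 2·a - 10·b]].
At the point, J = [[2.250, 5.250], [-15.000, -22.000]] (det J = 29.250).
Solving J·Δ = −F gives Δ = (-1.468, 0.058).
Then the next iterate is (a, b)₁ = (-0.968, 1.558).
Round to (-0.968, 1.558) and repeat: F = (-4.04695, 1.18222), J = [[7.29838, -8.98589], [-15.82546, -1.57885]].
Δ = (0.111, -0.360), so (a, b)₂ = (-0.857, 1.198).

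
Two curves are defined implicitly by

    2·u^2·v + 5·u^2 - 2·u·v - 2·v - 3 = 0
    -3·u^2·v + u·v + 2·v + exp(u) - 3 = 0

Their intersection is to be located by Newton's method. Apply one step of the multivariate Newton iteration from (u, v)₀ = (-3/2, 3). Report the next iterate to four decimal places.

(-1.0319, 1.8194)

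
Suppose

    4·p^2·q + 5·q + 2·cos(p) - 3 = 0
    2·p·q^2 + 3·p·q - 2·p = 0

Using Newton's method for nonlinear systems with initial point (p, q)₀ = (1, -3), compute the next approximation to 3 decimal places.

At (1, -3): F = (-28.91940, 7.000).
Jacobian J = [[8·p·q - 2·sin(p), 4·p^2 + 5], [2·q^2 + 3·q - 2, 4·p·q + 3·p]].
At the point, J = [[-25.68294, 9.000], [7.000, -9.000]] (det J = 168.14648).
Solving J·Δ = −F gives Δ = (-1.173, -0.135).
Then the next iterate is (p, q)₁ = (-0.173, -3.135).

(-0.173, -3.135)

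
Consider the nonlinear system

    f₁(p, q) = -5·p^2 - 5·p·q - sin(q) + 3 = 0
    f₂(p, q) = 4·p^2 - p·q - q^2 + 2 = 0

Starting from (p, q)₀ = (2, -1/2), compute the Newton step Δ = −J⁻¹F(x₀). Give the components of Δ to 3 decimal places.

At (2, -1/2): F = (-11.52057, 18.750).
Jacobian J = [[-10·p - 5·q, -5·p - cos(q)], [8·p - q, -p - 2·q]].
At the point, J = [[-17.500, -10.87758], [16.500, -1.000]] (det J = 196.98011).
Solving J·Δ = −F gives Δ = (-1.094, 0.701).

(-1.094, 0.701)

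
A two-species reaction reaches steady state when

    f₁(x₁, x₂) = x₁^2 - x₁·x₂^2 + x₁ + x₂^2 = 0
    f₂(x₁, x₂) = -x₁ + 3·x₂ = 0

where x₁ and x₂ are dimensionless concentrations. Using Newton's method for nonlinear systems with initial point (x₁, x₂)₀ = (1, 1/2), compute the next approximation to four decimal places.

At (1, 1/2): F = (2.0000, 0.5000).
Jacobian J = [[2·x₁ - x₂^2 + 1, -2·x₁·x₂ + 2·x₂], [-1, 3]].
At the point, J = [[2.7500, 0.0000], [-1.0000, 3.0000]] (det J = 8.2500).
Solving J·Δ = −F gives Δ = (-0.7273, -0.4091).
Then the next iterate is (x₁, x₂)₁ = (0.2727, 0.0909).

(0.2727, 0.0909)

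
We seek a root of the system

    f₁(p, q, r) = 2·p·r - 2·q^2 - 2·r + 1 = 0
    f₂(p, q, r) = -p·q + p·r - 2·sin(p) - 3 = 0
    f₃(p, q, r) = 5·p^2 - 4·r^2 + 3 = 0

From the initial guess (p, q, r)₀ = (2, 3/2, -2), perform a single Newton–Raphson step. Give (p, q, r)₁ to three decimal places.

At (2, 3/2, -2): F = (-7.500, -11.81859, 7.000).
Jacobian J = [[2·r, -4·q, 2·p - 2], [-q + r - 2·cos(p), -p, p], [10·p, 0, -8·r]].
At the point, J = [[-4.000, -6.000, 2.000], [-2.66771, -2.000, 2.000], [20.000, 0.000, 16.000]] (det J = -288.09981).
Solving J·Δ = −F gives Δ = (-3.299, 2.179, 3.687).
Then the next iterate is (p, q, r)₁ = (-1.299, 3.679, 1.687).

(-1.299, 3.679, 1.687)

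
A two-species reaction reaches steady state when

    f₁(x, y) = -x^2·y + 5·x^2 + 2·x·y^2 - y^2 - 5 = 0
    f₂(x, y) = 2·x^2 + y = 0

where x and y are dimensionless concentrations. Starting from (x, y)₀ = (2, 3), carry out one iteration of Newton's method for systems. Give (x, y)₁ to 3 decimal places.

(0.558, 3.535)

At (2, 3): F = (30.000, 11.000).
Jacobian J = [[-2·x·y + 10·x + 2·y^2, -x^2 + 4·x·y - 2·y], [4·x, 1]].
At the point, J = [[26.000, 14.000], [8.000, 1.000]] (det J = -86.000).
Solving J·Δ = −F gives Δ = (-1.442, 0.535).
Then the next iterate is (x, y)₁ = (0.558, 3.535).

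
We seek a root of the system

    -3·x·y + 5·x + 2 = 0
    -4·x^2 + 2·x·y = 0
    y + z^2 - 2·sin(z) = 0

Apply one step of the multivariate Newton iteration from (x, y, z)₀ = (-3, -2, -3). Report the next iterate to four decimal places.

At (-3, -2, -3): F = (-31.0000, -24.0000, 7.282240).
Jacobian J = [[-3·y + 5, -3·x, 0], [-8·x + 2·y, 2·x, 0], [0, 1, 2·z - 2·cos(z)]].
At the point, J = [[11.0000, 9.0000, 0.0000], [20.0000, -6.0000, 0.0000], [0.0000, 1.0000, -4.020015]] (det J = 988.923692).
Solving J·Δ = −F gives Δ = (1.6341, 1.4472, 2.1715).
Then the next iterate is (x, y, z)₁ = (-1.3659, -0.5528, -0.8285).

(-1.3659, -0.5528, -0.8285)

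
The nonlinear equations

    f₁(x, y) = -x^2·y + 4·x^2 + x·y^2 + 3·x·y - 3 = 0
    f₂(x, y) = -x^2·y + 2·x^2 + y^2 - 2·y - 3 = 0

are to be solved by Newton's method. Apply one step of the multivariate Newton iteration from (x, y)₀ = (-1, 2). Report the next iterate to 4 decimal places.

At (-1, 2): F = (-11.0000, -3.0000).
Jacobian J = [[-2·x·y + 8·x + y^2 + 3·y, -x^2 + 2·x·y + 3·x], [-2·x·y + 4·x, -x^2 + 2·y - 2]].
At the point, J = [[6.0000, -8.0000], [0.0000, 1.0000]] (det J = 6.0000).
Solving J·Δ = −F gives Δ = (5.8333, 3.0000).
Then the next iterate is (x, y)₁ = (4.8333, 5.0000).

(4.8333, 5.0000)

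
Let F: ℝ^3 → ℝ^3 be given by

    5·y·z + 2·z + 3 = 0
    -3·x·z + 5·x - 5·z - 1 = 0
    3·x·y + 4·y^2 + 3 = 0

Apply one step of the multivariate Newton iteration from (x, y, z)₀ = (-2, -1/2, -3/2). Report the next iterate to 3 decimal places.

(-0.681, 0.002, -1.532)

At (-2, -1/2, -3/2): F = (3.750, -12.500, 7.000).
Jacobian J = [[0, 5·z, 5·y + 2], [-3·z + 5, 0, -3·x - 5], [3·y, 3·x + 8·y, 0]].
At the point, J = [[0.000, -7.500, -0.500], [9.500, 0.000, 1.000], [-1.500, -10.000, 0.000]] (det J = 58.750).
Solving J·Δ = −F gives Δ = (1.319, 0.502, -0.032).
Then the next iterate is (x, y, z)₁ = (-0.681, 0.002, -1.532).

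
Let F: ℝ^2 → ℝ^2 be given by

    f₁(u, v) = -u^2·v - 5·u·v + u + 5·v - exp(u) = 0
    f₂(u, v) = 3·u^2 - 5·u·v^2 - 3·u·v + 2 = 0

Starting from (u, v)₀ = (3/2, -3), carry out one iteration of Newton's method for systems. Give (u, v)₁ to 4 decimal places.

At (3/2, -3): F = (11.268311, -45.2500).
Jacobian J = [[-2·u·v - 5·v - exp(u) + 1, -u^2 - 5·u + 5], [6·u - 5·v^2 - 3·v, -10·u·v - 3·u]].
At the point, J = [[20.518311, -4.7500], [-27.0000, 40.5000]] (det J = 702.741593).
Solving J·Δ = −F gives Δ = (-0.3436, 0.8882).
Then the next iterate is (u, v)₁ = (1.1564, -2.1118).

(1.1564, -2.1118)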